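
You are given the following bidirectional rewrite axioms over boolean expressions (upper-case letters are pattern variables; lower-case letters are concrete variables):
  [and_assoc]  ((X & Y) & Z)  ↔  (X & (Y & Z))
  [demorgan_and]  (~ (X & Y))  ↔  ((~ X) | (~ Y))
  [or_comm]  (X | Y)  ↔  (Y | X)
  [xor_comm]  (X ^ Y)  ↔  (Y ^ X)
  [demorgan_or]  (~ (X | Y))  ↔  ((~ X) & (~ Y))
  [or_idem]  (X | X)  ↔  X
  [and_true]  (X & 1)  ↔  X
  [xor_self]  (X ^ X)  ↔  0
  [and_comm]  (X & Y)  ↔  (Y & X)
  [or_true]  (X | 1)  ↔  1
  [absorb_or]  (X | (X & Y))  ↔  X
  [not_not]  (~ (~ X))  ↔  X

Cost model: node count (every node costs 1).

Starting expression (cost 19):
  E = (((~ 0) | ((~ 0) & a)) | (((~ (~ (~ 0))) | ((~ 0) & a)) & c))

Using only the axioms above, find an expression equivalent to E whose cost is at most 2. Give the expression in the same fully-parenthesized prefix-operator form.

1. [not_not →] (~ (~ 0))  →  0;  E = (((~ 0) | ((~ 0) & a)) | (((~ 0) | ((~ 0) & a)) & c))
2. [absorb_or →] (((~ 0) | ((~ 0) & a)) | (((~ 0) | ((~ 0) & a)) & c))  →  ((~ 0) | ((~ 0) & a))
3. [absorb_or →] ((~ 0) | ((~ 0) & a))  →  (~ 0);  cost 2 ≤ 2, done

(~ 0)   [cost 2]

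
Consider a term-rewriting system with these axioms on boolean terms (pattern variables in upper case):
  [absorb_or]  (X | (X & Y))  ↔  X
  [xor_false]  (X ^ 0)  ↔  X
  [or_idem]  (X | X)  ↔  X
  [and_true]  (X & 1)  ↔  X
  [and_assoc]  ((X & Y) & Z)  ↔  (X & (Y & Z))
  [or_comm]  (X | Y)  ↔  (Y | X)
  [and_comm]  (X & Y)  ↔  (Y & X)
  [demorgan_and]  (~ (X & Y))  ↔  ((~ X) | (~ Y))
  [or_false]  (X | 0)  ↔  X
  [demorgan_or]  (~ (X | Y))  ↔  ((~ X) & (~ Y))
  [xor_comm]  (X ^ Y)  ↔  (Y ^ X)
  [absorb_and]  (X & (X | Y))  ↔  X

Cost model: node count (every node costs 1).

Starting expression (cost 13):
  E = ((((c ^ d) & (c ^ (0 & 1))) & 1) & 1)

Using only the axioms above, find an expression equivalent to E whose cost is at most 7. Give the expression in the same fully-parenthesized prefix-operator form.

((c ^ d) & (c ^ 0))   [cost 7]

1. [and_true →] (((c ^ d) & (c ^ (0 & 1))) & 1)  →  ((c ^ d) & (c ^ (0 & 1)));  E = (((c ^ d) & (c ^ (0 & 1))) & 1)
2. [and_true →] (((c ^ d) & (c ^ (0 & 1))) & 1)  →  ((c ^ d) & (c ^ (0 & 1)))
3. [and_true →] (0 & 1)  →  0;  cost 7 ≤ 7, done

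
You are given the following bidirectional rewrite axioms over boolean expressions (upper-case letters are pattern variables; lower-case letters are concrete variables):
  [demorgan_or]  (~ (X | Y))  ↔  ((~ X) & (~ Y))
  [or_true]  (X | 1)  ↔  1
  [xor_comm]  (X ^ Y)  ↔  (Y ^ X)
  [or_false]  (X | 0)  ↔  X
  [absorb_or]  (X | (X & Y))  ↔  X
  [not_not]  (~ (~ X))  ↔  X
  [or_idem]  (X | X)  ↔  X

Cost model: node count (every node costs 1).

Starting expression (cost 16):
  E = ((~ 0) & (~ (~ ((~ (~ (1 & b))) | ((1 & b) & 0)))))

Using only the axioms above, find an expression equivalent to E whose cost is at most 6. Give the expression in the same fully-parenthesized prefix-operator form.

step 1: not_not (→) rewrites (~ (~ (1 & b))) into (1 & b), now ((~ 0) & (~ (~ ((1 & b) | ((1 & b) & 0)))))
step 2: not_not (→) rewrites (~ (~ ((1 & b) | ((1 & b) & 0)))) into ((1 & b) | ((1 & b) & 0)), now ((~ 0) & ((1 & b) | ((1 & b) & 0)))
step 3: absorb_or (→) rewrites ((1 & b) | ((1 & b) & 0)) into (1 & b), reaching cost 6 (bound 6)

((~ 0) & (1 & b))   [cost 6]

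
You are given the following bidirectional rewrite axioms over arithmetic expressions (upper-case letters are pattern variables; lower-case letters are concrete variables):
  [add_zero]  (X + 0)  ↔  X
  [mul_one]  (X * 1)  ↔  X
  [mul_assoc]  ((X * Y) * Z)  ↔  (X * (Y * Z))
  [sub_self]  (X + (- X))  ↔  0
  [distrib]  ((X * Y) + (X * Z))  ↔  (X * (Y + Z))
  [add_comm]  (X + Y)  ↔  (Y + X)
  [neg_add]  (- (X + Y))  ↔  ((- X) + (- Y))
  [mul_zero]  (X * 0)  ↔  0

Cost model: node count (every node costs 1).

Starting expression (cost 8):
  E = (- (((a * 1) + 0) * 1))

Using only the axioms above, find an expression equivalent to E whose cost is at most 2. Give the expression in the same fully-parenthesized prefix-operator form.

(1) (a * 1)  =[mul_one →]=  a    ⊢ (- ((a + 0) * 1))
(2) (a + 0)  =[add_zero →]=  a    ⊢ (- (a * 1))
(3) (a * 1)  =[mul_one →]=  a    ⊢ cost 2, within 2

(- a)   [cost 2]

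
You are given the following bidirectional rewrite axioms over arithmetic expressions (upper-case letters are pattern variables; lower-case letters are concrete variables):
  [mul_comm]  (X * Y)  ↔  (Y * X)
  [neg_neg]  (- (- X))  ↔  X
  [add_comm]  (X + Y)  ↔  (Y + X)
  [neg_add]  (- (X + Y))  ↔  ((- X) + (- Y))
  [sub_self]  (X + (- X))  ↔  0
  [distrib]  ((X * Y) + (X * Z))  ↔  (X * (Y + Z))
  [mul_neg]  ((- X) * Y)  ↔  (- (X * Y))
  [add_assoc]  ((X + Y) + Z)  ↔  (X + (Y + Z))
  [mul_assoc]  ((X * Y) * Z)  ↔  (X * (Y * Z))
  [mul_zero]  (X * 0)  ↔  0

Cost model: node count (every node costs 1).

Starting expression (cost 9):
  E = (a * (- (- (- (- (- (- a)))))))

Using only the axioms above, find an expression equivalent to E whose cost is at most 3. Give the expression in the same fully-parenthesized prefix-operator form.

(1) (- (- (- (- a))))  =[neg_neg →]=  (- (- a))    ⊢ (a * (- (- (- (- a)))))
(2) (- (- (- a)))  =[neg_neg →]=  (- a)    ⊢ (a * (- (- a)))
(3) (- (- a))  =[neg_neg →]=  a    ⊢ cost 3, within 3

(a * a)   [cost 3]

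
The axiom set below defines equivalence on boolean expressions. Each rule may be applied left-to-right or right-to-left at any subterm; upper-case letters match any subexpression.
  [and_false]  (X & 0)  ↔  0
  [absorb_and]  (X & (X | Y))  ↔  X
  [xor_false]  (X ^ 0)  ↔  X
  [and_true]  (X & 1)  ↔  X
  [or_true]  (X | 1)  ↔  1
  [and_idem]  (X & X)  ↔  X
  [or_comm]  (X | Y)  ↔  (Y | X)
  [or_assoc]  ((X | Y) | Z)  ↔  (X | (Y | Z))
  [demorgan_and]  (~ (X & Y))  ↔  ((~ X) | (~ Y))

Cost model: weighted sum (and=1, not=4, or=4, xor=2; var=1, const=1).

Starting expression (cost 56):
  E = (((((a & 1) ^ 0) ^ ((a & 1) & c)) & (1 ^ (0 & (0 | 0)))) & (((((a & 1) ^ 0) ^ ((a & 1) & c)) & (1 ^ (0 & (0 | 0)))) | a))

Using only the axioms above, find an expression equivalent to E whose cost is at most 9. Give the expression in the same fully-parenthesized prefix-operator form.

1. [absorb_and →] (((((a & 1) ^ 0) ^ ((a & 1) & c)) & (1 ^ (0 & (0 | 0)))) & (((((a & 1) ^ 0) ^ ((a & 1) & c)) & (1 ^ (0 & (0 | 0)))) | a))  →  ((((a & 1) ^ 0) ^ ((a & 1) & c)) & (1 ^ (0 & (0 | 0))))
2. [absorb_and →] (0 & (0 | 0))  →  0;  E = ((((a & 1) ^ 0) ^ ((a & 1) & c)) & (1 ^ 0))
3. [xor_false →] (1 ^ 0)  →  1;  E = ((((a & 1) ^ 0) ^ ((a & 1) & c)) & 1)
4. [and_true →] (a & 1)  →  a;  E = (((a ^ 0) ^ ((a & 1) & c)) & 1)
5. [and_true →] (a & 1)  →  a;  E = (((a ^ 0) ^ (a & c)) & 1)
6. [and_true →] (((a ^ 0) ^ (a & c)) & 1)  →  ((a ^ 0) ^ (a & c));  cost 9 ≤ 9, done

((a ^ 0) ^ (a & c))   [cost 9]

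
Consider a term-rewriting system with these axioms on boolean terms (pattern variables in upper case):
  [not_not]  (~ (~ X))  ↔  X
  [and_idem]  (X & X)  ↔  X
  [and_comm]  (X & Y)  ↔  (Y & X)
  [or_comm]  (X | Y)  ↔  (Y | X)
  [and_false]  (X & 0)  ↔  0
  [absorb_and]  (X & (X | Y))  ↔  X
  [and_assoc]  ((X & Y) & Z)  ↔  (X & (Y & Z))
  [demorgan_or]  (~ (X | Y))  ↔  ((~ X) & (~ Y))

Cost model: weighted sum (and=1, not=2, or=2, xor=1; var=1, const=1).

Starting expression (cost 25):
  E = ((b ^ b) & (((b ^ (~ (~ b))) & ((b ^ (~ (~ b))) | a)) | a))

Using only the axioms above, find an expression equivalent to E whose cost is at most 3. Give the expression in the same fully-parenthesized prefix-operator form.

(b ^ b)   [cost 3]

1. [absorb_and →] ((b ^ (~ (~ b))) & ((b ^ (~ (~ b))) | a))  →  (b ^ (~ (~ b)));  E = ((b ^ b) & ((b ^ (~ (~ b))) | a))
2. [not_not →] (~ (~ b))  →  b;  E = ((b ^ b) & ((b ^ b) | a))
3. [absorb_and →] ((b ^ b) & ((b ^ b) | a))  →  (b ^ b);  cost 3 ≤ 3, done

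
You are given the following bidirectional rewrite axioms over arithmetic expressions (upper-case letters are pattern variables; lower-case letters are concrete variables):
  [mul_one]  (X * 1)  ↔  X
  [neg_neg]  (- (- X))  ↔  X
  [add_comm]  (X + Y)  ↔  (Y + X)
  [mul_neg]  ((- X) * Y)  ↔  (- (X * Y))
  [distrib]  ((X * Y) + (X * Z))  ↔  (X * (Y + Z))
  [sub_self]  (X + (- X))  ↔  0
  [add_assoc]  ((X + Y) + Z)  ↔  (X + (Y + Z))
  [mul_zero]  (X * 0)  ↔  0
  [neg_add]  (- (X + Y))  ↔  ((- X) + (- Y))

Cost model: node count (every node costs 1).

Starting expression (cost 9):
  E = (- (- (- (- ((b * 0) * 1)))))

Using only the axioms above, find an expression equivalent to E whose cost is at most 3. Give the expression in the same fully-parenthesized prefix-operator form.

(b * 0)   [cost 3]

1. [neg_neg →] (- (- (- ((b * 0) * 1))))  →  (- ((b * 0) * 1));  E = (- (- ((b * 0) * 1)))
2. [mul_one →] ((b * 0) * 1)  →  (b * 0);  E = (- (- (b * 0)))
3. [neg_neg →] (- (- (b * 0)))  →  (b * 0);  cost 3 ≤ 3, done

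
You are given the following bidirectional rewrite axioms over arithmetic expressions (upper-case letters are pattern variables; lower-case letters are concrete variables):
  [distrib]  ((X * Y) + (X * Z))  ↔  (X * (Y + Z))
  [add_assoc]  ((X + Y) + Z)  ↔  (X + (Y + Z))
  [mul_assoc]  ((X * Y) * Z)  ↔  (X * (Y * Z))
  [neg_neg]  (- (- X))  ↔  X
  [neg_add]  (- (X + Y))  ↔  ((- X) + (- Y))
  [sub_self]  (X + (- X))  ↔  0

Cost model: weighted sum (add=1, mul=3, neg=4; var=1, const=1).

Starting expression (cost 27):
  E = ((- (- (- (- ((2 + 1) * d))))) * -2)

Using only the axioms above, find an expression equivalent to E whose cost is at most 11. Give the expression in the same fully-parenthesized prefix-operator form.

(((2 + 1) * d) * -2)   [cost 11]

step 1: neg_neg (→) rewrites (- (- ((2 + 1) * d))) into ((2 + 1) * d), now ((- (- ((2 + 1) * d))) * -2)
step 2: neg_neg (→) rewrites (- (- ((2 + 1) * d))) into ((2 + 1) * d), reaching cost 11 (bound 11)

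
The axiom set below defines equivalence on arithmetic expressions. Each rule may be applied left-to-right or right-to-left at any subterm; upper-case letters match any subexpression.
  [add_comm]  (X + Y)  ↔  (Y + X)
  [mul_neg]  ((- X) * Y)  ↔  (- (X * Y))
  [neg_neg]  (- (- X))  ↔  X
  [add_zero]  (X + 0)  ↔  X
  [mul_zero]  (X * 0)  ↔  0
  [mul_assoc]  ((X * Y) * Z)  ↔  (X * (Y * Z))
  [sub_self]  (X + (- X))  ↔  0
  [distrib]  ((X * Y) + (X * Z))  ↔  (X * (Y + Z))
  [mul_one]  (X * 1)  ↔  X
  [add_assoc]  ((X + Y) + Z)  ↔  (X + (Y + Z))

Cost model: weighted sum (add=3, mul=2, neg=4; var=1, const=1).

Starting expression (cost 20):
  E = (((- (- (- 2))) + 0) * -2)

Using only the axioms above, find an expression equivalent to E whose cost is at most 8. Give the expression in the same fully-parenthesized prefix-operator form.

1. [neg_neg →] (- (- 2))  →  2;  E = (((- 2) + 0) * -2)
2. [add_zero →] ((- 2) + 0)  →  (- 2);  cost 8 ≤ 8, done

((- 2) * -2)   [cost 8]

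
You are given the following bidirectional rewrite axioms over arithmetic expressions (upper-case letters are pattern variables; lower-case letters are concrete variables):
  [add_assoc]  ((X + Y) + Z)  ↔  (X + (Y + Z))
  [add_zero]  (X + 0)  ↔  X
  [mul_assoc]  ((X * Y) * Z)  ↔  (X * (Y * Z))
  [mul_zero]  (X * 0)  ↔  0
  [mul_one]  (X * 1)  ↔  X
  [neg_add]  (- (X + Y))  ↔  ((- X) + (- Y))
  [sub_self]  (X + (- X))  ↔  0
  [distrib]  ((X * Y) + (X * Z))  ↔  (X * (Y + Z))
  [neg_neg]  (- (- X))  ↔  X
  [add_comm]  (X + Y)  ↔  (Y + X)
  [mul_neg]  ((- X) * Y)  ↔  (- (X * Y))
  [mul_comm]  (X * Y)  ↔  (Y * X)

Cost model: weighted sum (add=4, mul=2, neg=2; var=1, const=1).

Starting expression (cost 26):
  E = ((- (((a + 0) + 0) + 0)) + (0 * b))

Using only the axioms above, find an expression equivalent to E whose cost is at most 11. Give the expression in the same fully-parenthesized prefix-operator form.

((- a) + (0 * b))   [cost 11]

step 1: add_zero (→) rewrites (a + 0) into a, now ((- ((a + 0) + 0)) + (0 * b))
step 2: add_zero (→) rewrites (a + 0) into a, now ((- (a + 0)) + (0 * b))
step 3: add_zero (→) rewrites (a + 0) into a, reaching cost 11 (bound 11)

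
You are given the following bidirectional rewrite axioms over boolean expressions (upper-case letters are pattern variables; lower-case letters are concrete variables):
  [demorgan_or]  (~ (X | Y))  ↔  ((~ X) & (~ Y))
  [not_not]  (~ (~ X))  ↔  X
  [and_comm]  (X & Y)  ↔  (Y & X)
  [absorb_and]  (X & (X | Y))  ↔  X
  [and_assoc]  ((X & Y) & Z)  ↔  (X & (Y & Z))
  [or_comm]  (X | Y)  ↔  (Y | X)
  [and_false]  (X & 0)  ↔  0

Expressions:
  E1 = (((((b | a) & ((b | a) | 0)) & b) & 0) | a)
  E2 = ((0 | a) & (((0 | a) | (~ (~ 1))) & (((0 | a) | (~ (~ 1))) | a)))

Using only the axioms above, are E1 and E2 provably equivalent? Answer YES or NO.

step 1: absorb_and (→) rewrites ((b | a) & ((b | a) | 0)) into (b | a), now ((((b | a) & b) & 0) | a)
step 2: and_comm (→) rewrites ((b | a) & b) into (b & (b | a)), now (((b & (b | a)) & 0) | a)
step 3: absorb_and (→) rewrites (b & (b | a)) into b, now ((b & 0) | a)
step 4: and_false (→) rewrites (b & 0) into 0, now (0 | a)
step 5: absorb_and (←) rewrites (0 | a) into ((0 | a) & ((0 | a) | 1))
step 6: not_not (←) rewrites 1 into (~ (~ 1)), now ((0 | a) & ((0 | a) | (~ (~ 1))))
step 7: absorb_and (←) rewrites ((0 | a) | (~ (~ 1))) into (((0 | a) | (~ (~ 1))) & (((0 | a) | (~ (~ 1))) | a)), which is E2

YES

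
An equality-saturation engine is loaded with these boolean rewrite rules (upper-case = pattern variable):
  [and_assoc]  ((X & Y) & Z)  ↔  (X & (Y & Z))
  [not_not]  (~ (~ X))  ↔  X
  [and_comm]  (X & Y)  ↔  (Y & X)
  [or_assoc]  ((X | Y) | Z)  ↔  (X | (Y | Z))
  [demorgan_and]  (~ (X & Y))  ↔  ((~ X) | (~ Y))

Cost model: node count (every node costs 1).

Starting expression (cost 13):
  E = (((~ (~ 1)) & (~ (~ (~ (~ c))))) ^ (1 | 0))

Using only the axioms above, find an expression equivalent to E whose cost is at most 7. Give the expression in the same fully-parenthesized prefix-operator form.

((1 & c) ^ (1 | 0))   [cost 7]

(1) (~ (~ 1))  =[not_not →]=  1    ⊢ ((1 & (~ (~ (~ (~ c))))) ^ (1 | 0))
(2) (~ (~ c))  =[not_not →]=  c    ⊢ ((1 & (~ (~ c))) ^ (1 | 0))
(3) (~ (~ c))  =[not_not →]=  c    ⊢ cost 7, within 7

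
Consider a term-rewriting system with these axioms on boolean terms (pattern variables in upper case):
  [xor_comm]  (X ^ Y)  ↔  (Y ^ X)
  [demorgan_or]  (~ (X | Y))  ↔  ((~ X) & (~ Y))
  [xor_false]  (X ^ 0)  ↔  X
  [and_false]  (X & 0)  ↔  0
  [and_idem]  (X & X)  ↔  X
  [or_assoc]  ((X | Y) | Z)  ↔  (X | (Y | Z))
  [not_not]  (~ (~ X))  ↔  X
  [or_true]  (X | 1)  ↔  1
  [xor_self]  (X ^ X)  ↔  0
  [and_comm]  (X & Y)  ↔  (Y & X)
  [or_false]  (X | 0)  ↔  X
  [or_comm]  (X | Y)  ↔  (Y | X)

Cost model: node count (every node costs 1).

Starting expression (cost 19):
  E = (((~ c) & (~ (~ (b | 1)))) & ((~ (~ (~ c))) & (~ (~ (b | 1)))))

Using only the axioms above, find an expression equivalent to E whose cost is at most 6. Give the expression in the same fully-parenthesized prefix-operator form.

1. [not_not →] (~ (~ (~ c)))  →  (~ c);  E = (((~ c) & (~ (~ (b | 1)))) & ((~ c) & (~ (~ (b | 1)))))
2. [and_idem →] (((~ c) & (~ (~ (b | 1)))) & ((~ c) & (~ (~ (b | 1)))))  →  ((~ c) & (~ (~ (b | 1))))
3. [not_not →] (~ (~ (b | 1)))  →  (b | 1);  cost 6 ≤ 6, done

((~ c) & (b | 1))   [cost 6]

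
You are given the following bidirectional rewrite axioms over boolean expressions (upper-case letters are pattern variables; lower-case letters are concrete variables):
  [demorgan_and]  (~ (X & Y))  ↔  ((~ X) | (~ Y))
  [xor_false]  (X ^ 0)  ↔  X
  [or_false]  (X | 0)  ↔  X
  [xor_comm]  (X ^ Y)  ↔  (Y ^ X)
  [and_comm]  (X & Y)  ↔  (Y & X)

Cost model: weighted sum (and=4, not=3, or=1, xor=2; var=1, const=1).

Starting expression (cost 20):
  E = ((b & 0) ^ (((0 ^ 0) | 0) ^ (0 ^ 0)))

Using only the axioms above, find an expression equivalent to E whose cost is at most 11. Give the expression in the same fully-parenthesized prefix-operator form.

step 1: xor_false (→) rewrites (0 ^ 0) into 0, now ((b & 0) ^ (((0 ^ 0) | 0) ^ 0))
step 2: xor_false (→) rewrites (0 ^ 0) into 0, now ((b & 0) ^ ((0 | 0) ^ 0))
step 3: xor_false (→) rewrites ((0 | 0) ^ 0) into (0 | 0), reaching cost 11 (bound 11)

((b & 0) ^ (0 | 0))   [cost 11]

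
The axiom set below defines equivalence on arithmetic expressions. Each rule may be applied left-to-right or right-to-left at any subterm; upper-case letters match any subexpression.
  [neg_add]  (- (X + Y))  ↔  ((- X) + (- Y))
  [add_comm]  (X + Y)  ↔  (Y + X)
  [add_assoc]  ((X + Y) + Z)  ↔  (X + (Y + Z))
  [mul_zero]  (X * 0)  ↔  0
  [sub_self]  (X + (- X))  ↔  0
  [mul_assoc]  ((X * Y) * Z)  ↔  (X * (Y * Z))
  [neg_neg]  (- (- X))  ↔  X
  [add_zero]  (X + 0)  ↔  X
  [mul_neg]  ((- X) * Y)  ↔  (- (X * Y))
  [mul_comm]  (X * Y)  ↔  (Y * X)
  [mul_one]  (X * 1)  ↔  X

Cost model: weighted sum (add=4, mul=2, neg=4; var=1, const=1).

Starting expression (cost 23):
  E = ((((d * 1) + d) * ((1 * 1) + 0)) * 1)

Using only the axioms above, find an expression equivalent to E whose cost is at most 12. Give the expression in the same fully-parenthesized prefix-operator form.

step 1: mul_one (→) rewrites ((((d * 1) + d) * ((1 * 1) + 0)) * 1) into (((d * 1) + d) * ((1 * 1) + 0))
step 2: mul_one (→) rewrites (d * 1) into d, now ((d + d) * ((1 * 1) + 0))
step 3: add_zero (→) rewrites ((1 * 1) + 0) into (1 * 1), reaching cost 12 (bound 12)

((d + d) * (1 * 1))   [cost 12]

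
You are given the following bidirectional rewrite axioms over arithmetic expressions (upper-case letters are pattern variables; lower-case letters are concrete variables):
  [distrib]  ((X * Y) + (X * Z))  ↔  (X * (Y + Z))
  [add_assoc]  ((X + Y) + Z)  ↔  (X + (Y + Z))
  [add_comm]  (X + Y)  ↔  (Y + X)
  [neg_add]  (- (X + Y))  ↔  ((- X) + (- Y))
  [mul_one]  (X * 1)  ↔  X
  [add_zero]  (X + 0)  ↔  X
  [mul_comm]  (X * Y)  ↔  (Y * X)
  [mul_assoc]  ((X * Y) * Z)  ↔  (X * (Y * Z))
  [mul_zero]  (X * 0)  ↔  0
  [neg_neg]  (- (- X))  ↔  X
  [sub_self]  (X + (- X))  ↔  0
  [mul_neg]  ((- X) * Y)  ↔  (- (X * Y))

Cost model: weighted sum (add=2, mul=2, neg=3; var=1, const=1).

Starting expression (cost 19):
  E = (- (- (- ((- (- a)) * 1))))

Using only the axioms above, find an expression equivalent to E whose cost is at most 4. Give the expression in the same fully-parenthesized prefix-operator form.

step 1: neg_neg (→) rewrites (- (- a)) into a, now (- (- (- (a * 1))))
step 2: neg_neg (→) rewrites (- (- (- (a * 1)))) into (- (a * 1))
step 3: mul_one (→) rewrites (a * 1) into a, reaching cost 4 (bound 4)

(- a)   [cost 4]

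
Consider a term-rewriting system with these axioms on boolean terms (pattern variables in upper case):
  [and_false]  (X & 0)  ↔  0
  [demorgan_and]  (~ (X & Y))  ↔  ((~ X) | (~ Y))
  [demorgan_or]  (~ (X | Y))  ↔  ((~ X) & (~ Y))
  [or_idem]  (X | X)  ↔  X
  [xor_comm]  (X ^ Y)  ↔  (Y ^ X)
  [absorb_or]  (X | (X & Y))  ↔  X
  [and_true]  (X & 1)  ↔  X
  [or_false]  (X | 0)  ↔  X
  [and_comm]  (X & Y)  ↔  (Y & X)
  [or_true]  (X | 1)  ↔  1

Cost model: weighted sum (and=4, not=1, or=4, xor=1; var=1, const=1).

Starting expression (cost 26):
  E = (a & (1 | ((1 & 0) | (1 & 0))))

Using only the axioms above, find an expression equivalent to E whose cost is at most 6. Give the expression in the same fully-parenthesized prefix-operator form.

(1 & a)   [cost 6]

step 1: and_comm (→) rewrites (a & (1 | ((1 & 0) | (1 & 0)))) into ((1 | ((1 & 0) | (1 & 0))) & a)
step 2: or_idem (→) rewrites ((1 & 0) | (1 & 0)) into (1 & 0), now ((1 | (1 & 0)) & a)
step 3: absorb_or (→) rewrites (1 | (1 & 0)) into 1, reaching cost 6 (bound 6)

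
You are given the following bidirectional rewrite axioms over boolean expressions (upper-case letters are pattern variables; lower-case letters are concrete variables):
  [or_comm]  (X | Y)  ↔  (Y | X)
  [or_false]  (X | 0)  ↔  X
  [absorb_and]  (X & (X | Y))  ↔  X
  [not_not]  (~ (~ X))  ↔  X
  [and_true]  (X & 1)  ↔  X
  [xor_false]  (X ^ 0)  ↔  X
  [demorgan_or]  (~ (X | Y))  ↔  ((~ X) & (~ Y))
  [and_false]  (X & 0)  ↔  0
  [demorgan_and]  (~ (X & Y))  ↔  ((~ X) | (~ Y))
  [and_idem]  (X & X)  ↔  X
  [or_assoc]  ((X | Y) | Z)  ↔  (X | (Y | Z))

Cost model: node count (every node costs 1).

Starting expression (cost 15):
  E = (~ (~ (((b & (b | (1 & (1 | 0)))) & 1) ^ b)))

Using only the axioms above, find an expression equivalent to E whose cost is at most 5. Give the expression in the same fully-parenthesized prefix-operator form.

((b & 1) ^ b)   [cost 5]

step 1: absorb_and (→) rewrites (1 & (1 | 0)) into 1, now (~ (~ (((b & (b | 1)) & 1) ^ b)))
step 2: not_not (→) rewrites (~ (~ (((b & (b | 1)) & 1) ^ b))) into (((b & (b | 1)) & 1) ^ b)
step 3: absorb_and (→) rewrites (b & (b | 1)) into b, reaching cost 5 (bound 5)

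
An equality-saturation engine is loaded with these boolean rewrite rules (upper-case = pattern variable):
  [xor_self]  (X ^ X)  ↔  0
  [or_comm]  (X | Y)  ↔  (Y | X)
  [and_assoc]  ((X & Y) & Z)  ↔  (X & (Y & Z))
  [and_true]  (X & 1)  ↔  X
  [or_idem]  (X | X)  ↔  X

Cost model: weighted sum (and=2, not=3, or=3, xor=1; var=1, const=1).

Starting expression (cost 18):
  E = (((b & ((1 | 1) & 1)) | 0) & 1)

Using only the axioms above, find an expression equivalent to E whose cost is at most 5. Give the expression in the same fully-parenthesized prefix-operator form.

(b | 0)   [cost 5]

step 1: and_true (→) rewrites ((1 | 1) & 1) into (1 | 1), now (((b & (1 | 1)) | 0) & 1)
step 2: or_idem (→) rewrites (1 | 1) into 1, now (((b & 1) | 0) & 1)
step 3: and_true (→) rewrites (((b & 1) | 0) & 1) into ((b & 1) | 0)
step 4: and_true (→) rewrites (b & 1) into b, reaching cost 5 (bound 5)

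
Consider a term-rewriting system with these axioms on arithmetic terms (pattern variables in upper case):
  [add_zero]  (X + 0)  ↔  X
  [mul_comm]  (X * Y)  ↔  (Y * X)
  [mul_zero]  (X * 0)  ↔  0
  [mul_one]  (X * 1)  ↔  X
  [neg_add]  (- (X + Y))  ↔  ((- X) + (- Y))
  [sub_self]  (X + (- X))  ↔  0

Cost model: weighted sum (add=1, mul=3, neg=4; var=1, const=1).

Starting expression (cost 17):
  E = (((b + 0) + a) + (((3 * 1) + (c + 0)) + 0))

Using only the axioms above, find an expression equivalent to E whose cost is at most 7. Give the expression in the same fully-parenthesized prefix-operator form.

((b + a) + (3 + c))   [cost 7]

1. [add_zero →] (((3 * 1) + (c + 0)) + 0)  →  ((3 * 1) + (c + 0));  E = (((b + 0) + a) + ((3 * 1) + (c + 0)))
2. [mul_one →] (3 * 1)  →  3;  E = (((b + 0) + a) + (3 + (c + 0)))
3. [add_zero →] (c + 0)  →  c;  E = (((b + 0) + a) + (3 + c))
4. [add_zero →] (b + 0)  →  b;  cost 7 ≤ 7, done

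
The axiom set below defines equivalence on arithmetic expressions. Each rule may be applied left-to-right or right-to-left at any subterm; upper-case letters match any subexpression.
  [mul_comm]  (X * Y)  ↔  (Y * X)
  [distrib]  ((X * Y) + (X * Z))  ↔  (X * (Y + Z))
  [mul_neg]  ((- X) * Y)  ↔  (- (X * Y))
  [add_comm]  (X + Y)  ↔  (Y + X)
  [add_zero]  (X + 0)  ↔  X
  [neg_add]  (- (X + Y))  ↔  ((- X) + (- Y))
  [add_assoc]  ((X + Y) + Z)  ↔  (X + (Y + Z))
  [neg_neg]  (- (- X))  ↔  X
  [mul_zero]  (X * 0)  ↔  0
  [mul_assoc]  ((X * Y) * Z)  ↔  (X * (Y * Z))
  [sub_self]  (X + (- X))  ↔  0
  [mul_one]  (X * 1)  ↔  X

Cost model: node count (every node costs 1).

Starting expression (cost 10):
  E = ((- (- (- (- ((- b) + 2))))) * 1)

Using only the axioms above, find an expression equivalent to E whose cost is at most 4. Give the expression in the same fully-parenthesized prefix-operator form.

((- b) + 2)   [cost 4]

step 1: neg_neg (→) rewrites (- (- ((- b) + 2))) into ((- b) + 2), now ((- (- ((- b) + 2))) * 1)
step 2: mul_one (→) rewrites ((- (- ((- b) + 2))) * 1) into (- (- ((- b) + 2)))
step 3: neg_neg (→) rewrites (- (- ((- b) + 2))) into ((- b) + 2), reaching cost 4 (bound 4)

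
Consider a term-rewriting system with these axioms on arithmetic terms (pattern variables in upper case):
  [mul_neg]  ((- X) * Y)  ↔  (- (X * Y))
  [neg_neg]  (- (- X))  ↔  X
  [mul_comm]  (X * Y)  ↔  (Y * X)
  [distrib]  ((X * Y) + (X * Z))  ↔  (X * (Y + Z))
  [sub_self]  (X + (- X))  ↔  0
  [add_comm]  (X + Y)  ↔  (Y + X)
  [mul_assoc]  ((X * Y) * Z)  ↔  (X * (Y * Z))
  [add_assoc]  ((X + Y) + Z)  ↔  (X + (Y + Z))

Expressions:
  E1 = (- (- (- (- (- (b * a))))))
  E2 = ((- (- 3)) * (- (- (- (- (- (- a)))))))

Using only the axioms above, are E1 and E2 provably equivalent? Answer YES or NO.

NO

All listed rules preserve value, hence provable equivalence implies equal values everywhere; look for a separating assignment.
a=1, b=0 gives E1 ↦ 0, E2 ↦ 3; values differ ⇒ not provably equivalent.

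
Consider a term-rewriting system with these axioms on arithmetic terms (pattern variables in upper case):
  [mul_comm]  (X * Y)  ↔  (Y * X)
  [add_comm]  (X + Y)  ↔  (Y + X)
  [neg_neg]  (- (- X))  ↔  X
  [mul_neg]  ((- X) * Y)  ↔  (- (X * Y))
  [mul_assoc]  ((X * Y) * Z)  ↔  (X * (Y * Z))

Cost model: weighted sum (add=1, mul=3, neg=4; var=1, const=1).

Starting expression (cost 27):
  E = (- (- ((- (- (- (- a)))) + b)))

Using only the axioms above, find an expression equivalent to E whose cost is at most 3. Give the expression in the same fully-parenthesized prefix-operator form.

step 1: neg_neg (→) rewrites (- (- (- a))) into (- a), now (- (- ((- (- a)) + b)))
step 2: neg_neg (→) rewrites (- (- a)) into a, now (- (- (a + b)))
step 3: neg_neg (→) rewrites (- (- (a + b))) into (a + b), reaching cost 3 (bound 3)

(a + b)   [cost 3]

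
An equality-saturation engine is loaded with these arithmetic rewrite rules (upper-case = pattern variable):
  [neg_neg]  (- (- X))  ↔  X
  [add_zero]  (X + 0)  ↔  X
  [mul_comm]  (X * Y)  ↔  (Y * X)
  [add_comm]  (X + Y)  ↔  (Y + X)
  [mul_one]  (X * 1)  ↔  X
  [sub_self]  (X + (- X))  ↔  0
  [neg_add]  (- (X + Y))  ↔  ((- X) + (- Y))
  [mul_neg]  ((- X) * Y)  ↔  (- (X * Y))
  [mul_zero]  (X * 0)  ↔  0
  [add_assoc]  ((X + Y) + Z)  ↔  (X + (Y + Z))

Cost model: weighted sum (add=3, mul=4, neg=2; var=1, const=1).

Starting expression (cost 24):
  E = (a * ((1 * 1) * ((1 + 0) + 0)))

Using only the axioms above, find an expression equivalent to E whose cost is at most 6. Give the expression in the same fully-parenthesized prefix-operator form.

1. [add_zero →] (1 + 0)  →  1;  E = (a * ((1 * 1) * (1 + 0)))
2. [add_zero →] (1 + 0)  →  1;  E = (a * ((1 * 1) * 1))
3. [mul_one →] (1 * 1)  →  1;  E = (a * (1 * 1))
4. [mul_one →] (1 * 1)  →  1;  cost 6 ≤ 6, done

(a * 1)   [cost 6]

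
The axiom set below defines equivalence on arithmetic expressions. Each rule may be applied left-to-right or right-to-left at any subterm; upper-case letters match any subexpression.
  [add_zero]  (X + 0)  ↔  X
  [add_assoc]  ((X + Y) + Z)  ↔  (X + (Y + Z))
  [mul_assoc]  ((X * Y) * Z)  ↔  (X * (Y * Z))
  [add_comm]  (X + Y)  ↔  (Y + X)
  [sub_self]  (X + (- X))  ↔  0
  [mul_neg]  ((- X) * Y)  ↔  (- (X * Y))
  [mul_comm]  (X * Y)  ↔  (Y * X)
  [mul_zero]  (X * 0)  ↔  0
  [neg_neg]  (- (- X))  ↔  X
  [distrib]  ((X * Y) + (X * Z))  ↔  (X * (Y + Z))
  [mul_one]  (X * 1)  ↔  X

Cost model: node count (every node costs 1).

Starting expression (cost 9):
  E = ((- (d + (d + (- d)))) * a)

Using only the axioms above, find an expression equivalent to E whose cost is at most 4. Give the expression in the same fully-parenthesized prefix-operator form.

(- (d * a))   [cost 4]

step 1: sub_self (→) rewrites (d + (- d)) into 0, now ((- (d + 0)) * a)
step 2: mul_neg (→) rewrites ((- (d + 0)) * a) into (- ((d + 0) * a))
step 3: add_zero (→) rewrites (d + 0) into d, reaching cost 4 (bound 4)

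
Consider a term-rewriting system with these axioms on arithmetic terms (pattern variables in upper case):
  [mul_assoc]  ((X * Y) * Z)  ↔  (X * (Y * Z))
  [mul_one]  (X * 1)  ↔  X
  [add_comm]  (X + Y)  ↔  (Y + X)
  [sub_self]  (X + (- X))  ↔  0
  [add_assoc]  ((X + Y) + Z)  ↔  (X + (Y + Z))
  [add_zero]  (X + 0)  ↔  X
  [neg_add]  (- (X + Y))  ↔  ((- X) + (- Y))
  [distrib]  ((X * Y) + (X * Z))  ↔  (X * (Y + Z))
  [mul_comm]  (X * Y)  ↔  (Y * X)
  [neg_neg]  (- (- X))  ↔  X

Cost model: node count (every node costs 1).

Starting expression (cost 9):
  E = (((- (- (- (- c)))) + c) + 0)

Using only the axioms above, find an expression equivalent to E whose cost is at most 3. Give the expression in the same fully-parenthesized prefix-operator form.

step 1: neg_neg (→) rewrites (- (- c)) into c, now (((- (- c)) + c) + 0)
step 2: add_zero (→) rewrites (((- (- c)) + c) + 0) into ((- (- c)) + c)
step 3: neg_neg (→) rewrites (- (- c)) into c, reaching cost 3 (bound 3)

(c + c)   [cost 3]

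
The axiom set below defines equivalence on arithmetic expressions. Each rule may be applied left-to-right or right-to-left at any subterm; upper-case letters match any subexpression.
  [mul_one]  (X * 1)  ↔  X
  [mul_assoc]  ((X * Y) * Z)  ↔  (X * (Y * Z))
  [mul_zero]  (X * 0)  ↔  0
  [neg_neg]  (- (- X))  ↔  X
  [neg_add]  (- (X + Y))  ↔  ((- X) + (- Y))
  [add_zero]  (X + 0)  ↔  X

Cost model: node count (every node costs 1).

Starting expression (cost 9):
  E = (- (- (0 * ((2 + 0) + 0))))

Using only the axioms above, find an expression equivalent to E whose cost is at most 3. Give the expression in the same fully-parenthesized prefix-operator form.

(1) (- (- (0 * ((2 + 0) + 0))))  =[neg_neg →]=  (0 * ((2 + 0) + 0))
(2) ((2 + 0) + 0)  =[add_zero →]=  (2 + 0)    ⊢ (0 * (2 + 0))
(3) (2 + 0)  =[add_zero →]=  2    ⊢ cost 3, within 3

(0 * 2)   [cost 3]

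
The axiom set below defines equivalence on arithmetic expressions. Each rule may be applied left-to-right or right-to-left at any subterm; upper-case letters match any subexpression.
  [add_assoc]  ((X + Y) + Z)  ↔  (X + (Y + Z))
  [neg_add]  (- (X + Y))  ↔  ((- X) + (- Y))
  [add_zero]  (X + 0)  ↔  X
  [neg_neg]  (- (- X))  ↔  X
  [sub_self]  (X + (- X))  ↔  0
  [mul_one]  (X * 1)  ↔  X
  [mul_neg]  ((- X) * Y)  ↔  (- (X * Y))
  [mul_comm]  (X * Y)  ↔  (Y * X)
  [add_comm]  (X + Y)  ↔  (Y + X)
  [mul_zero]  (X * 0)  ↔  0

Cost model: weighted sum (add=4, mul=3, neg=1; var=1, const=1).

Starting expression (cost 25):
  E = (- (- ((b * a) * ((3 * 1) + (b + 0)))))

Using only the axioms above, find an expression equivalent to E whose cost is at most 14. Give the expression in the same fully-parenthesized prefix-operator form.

((b * a) * (3 + b))   [cost 14]

1. [add_zero →] (b + 0)  →  b;  E = (- (- ((b * a) * ((3 * 1) + b))))
2. [neg_neg →] (- (- ((b * a) * ((3 * 1) + b))))  →  ((b * a) * ((3 * 1) + b))
3. [mul_one →] (3 * 1)  →  3;  cost 14 ≤ 14, done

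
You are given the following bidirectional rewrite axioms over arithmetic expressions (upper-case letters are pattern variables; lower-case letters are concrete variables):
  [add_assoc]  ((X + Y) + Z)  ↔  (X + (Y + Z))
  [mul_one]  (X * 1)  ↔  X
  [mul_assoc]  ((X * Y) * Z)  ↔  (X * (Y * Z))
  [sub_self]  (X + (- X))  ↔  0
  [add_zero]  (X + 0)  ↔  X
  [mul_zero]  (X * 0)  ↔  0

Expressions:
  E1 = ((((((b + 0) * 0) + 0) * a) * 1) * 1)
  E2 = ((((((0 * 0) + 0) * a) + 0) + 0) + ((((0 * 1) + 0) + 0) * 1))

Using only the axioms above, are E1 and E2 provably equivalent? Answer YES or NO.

YES

1. [mul_one →] (((((b + 0) * 0) + 0) * a) * 1)  →  ((((b + 0) * 0) + 0) * a);  E1 = (((((b + 0) * 0) + 0) * a) * 1)
2. [mul_one →] (((((b + 0) * 0) + 0) * a) * 1)  →  ((((b + 0) * 0) + 0) * a)
3. [add_zero →] (b + 0)  →  b;  E1 = (((b * 0) + 0) * a)
4. [mul_zero →] (b * 0)  →  0;  E1 = ((0 + 0) * a)
5. [add_zero →] (0 + 0)  →  0;  E1 = (0 * a)
6. [add_zero ←] (0 * a)  →  ((0 * a) + 0)
7. [mul_one ←] 0  →  (0 * 1);  E1 = ((0 * a) + (0 * 1))
8. [mul_zero ←] 0  →  (0 * 0);  E1 = (((0 * 0) * a) + (0 * 1))
9. [add_zero ←] (0 * 1)  →  ((0 * 1) + 0);  E1 = (((0 * 0) * a) + ((0 * 1) + 0))
10. [mul_one ←] ((0 * 1) + 0)  →  (((0 * 1) + 0) * 1);  E1 = (((0 * 0) * a) + (((0 * 1) + 0) * 1))
11. [add_zero ←] ((0 * 1) + 0)  →  (((0 * 1) + 0) + 0);  E1 = (((0 * 0) * a) + ((((0 * 1) + 0) + 0) * 1))
12. [add_zero ←] (0 * 0)  →  ((0 * 0) + 0);  E1 = ((((0 * 0) + 0) * a) + ((((0 * 1) + 0) + 0) * 1))
13. [add_zero ←] (((0 * 0) + 0) * a)  →  ((((0 * 0) + 0) * a) + 0);  E1 = (((((0 * 0) + 0) * a) + 0) + ((((0 * 1) + 0) + 0) * 1))
14. [add_zero ←] (((0 * 0) + 0) * a)  →  ((((0 * 0) + 0) * a) + 0);  this is E2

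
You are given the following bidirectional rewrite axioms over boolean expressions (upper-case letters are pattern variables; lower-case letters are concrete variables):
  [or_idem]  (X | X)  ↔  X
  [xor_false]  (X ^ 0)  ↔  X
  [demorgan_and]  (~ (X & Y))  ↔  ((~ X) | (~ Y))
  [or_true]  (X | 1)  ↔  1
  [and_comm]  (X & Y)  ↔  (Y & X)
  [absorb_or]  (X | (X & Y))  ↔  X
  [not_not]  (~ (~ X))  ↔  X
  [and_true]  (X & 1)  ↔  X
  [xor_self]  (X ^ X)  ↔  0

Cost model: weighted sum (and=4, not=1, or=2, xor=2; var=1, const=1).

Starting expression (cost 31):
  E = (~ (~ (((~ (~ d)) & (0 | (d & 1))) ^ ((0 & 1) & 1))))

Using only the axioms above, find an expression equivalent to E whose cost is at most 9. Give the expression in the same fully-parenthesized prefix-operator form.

step 1: not_not (→) rewrites (~ (~ (((~ (~ d)) & (0 | (d & 1))) ^ ((0 & 1) & 1)))) into (((~ (~ d)) & (0 | (d & 1))) ^ ((0 & 1) & 1))
step 2: and_true (→) rewrites ((0 & 1) & 1) into (0 & 1), now (((~ (~ d)) & (0 | (d & 1))) ^ (0 & 1))
step 3: and_true (→) rewrites (0 & 1) into 0, now (((~ (~ d)) & (0 | (d & 1))) ^ 0)
step 4: and_true (→) rewrites (d & 1) into d, now (((~ (~ d)) & (0 | d)) ^ 0)
step 5: not_not (→) rewrites (~ (~ d)) into d, now ((d & (0 | d)) ^ 0)
step 6: xor_false (→) rewrites ((d & (0 | d)) ^ 0) into (d & (0 | d)), reaching cost 9 (bound 9)

(d & (0 | d))   [cost 9]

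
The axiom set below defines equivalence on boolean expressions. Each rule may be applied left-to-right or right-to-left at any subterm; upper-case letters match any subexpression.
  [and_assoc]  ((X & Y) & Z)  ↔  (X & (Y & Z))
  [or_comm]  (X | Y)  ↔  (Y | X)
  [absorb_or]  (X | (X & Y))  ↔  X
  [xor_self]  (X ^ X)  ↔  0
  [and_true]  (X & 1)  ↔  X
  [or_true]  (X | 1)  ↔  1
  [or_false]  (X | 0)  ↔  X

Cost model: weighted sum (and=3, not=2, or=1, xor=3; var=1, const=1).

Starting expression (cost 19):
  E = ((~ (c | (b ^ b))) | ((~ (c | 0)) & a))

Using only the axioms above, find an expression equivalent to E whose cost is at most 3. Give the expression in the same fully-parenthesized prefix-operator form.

(~ c)   [cost 3]

step 1: xor_self (→) rewrites (b ^ b) into 0, now ((~ (c | 0)) | ((~ (c | 0)) & a))
step 2: absorb_or (→) rewrites ((~ (c | 0)) | ((~ (c | 0)) & a)) into (~ (c | 0))
step 3: or_false (→) rewrites (c | 0) into c, reaching cost 3 (bound 3)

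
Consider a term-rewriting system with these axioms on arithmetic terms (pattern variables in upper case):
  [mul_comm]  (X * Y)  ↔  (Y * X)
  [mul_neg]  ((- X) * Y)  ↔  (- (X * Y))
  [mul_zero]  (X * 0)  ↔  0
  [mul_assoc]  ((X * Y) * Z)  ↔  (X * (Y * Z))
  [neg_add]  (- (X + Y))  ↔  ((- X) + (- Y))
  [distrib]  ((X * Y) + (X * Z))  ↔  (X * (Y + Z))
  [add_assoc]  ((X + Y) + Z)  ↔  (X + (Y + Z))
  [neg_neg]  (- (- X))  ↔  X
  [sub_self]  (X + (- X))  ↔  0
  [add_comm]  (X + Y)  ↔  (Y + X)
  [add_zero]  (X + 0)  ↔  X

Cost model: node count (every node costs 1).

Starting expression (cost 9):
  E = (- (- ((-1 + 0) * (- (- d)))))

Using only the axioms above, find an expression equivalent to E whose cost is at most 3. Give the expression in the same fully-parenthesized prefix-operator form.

1. [neg_neg →] (- (- ((-1 + 0) * (- (- d)))))  →  ((-1 + 0) * (- (- d)))
2. [neg_neg →] (- (- d))  →  d;  E = ((-1 + 0) * d)
3. [add_zero →] (-1 + 0)  →  -1;  cost 3 ≤ 3, done

(-1 * d)   [cost 3]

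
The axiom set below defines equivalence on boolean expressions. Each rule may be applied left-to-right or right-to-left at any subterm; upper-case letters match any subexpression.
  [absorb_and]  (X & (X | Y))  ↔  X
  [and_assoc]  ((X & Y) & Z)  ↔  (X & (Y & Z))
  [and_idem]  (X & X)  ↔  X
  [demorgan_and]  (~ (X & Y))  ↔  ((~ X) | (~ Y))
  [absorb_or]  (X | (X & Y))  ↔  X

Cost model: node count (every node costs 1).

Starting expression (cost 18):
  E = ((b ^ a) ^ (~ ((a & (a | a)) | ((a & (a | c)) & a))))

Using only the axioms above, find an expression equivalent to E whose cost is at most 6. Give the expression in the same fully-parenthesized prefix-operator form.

((b ^ a) ^ (~ a))   [cost 6]

(1) (a & (a | a))  =[absorb_and →]=  a    ⊢ ((b ^ a) ^ (~ (a | ((a & (a | c)) & a))))
(2) (a & (a | c))  =[absorb_and →]=  a    ⊢ ((b ^ a) ^ (~ (a | (a & a))))
(3) (a | (a & a))  =[absorb_or →]=  a    ⊢ cost 6, within 6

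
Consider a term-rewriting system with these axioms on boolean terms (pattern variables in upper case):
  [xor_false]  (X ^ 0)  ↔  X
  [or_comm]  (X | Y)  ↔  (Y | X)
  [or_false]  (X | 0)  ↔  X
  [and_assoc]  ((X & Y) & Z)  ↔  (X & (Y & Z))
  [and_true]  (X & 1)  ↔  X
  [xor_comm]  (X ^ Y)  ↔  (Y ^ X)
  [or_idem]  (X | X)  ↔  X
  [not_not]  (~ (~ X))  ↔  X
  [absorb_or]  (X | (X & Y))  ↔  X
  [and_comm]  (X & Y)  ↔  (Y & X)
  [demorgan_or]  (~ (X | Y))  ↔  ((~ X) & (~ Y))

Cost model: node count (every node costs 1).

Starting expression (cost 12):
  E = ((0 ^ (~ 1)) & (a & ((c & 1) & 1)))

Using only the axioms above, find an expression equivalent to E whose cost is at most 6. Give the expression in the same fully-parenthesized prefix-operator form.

((~ 1) & (a & c))   [cost 6]

1. [and_true →] ((c & 1) & 1)  →  (c & 1);  E = ((0 ^ (~ 1)) & (a & (c & 1)))
2. [xor_comm →] (0 ^ (~ 1))  →  ((~ 1) ^ 0);  E = (((~ 1) ^ 0) & (a & (c & 1)))
3. [and_true →] (c & 1)  →  c;  E = (((~ 1) ^ 0) & (a & c))
4. [xor_false →] ((~ 1) ^ 0)  →  (~ 1);  cost 6 ≤ 6, done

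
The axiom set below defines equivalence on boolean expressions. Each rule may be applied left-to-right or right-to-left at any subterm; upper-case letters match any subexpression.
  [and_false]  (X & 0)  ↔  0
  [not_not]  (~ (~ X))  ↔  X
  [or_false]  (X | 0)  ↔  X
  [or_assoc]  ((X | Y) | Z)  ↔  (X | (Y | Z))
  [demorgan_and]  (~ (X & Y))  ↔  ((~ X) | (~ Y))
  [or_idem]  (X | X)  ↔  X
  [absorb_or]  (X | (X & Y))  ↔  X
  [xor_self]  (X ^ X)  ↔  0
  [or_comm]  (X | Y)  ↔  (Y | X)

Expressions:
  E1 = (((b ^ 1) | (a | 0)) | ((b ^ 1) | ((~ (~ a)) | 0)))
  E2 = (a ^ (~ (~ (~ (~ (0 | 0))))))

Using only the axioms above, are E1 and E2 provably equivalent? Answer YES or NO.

Every axiom is a valid identity, so a rewrite proof would force E1 and E2 to agree under every assignment.
At a=0, b=0: E1 = 1 but E2 = 0; they differ, so no derivation exists.

NO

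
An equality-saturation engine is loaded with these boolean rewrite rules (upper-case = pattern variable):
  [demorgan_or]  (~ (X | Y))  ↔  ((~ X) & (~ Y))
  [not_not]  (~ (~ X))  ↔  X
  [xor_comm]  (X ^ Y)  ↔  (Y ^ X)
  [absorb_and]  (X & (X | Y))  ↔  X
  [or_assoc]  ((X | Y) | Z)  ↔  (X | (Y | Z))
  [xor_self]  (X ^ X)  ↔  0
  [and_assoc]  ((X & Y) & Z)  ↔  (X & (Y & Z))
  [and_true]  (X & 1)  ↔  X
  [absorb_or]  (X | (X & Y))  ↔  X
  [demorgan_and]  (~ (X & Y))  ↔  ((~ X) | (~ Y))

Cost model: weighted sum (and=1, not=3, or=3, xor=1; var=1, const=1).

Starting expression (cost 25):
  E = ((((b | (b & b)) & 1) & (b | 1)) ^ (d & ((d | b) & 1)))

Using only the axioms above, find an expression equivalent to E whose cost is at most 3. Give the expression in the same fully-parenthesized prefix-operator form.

(b ^ d)   [cost 3]

(1) ((b | (b & b)) & 1)  =[and_true →]=  (b | (b & b))    ⊢ (((b | (b & b)) & (b | 1)) ^ (d & ((d | b) & 1)))
(2) (b | (b & b))  =[absorb_or →]=  b    ⊢ ((b & (b | 1)) ^ (d & ((d | b) & 1)))
(3) ((d | b) & 1)  =[and_true →]=  (d | b)    ⊢ ((b & (b | 1)) ^ (d & (d | b)))
(4) (b & (b | 1))  =[absorb_and →]=  b    ⊢ (b ^ (d & (d | b)))
(5) (d & (d | b))  =[absorb_and →]=  d    ⊢ cost 3, within 3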